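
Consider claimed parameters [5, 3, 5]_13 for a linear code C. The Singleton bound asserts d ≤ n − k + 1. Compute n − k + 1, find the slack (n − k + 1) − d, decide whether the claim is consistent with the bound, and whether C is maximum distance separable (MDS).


Singleton RHS = n − k + 1 = 3, slack = -2, bound violated (no such code; not MDS).

Singleton bound: d ≤ n − k + 1.
Here n = 5, k = 3, so n − k + 1 = 3.
Given d = 5, check d ≤ 3: NO.
Slack = (n − k + 1) − d = -2.
The slack is negative: d = 5 exceeds n − k + 1 = 3 by 2, so the Singleton bound is violated and no linear [5, 3, 5]_13 code can exist. In particular it is not MDS (MDS requires d = n − k + 1 exactly).
Description: the claimed parameters are [5, 3, 5]_13; such a code would be impossible (violates the Singleton bound).


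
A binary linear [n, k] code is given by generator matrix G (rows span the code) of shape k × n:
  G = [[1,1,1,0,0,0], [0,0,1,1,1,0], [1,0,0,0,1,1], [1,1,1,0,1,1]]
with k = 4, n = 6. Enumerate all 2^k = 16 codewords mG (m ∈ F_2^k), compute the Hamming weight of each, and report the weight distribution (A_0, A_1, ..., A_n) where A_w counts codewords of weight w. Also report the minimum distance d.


Weight distribution: A_0 = 1, A_1 = 1, A_2 = 2, A_3 = 6, A_4 = 5, A_5 = 1. Minimum distance d = 1.

Enumerate all 2^4 = 16 messages m ∈ F_2^4.
For each, compute codeword c = mG in F_2^6, then tally its weight.
  m = 0000 → c = 000000, weight = 0.
  m = 1000 → c = 111000, weight = 3.
  m = 0100 → c = 001110, weight = 3.
  m = 1100 → c = 110110, weight = 4.
  m = 0010 → c = 100011, weight = 3.
  m = 1010 → c = 011011, weight = 4.
  m = 0110 → c = 101101, weight = 4.
  m = 1110 → c = 010101, weight = 3.
  m = 0001 → c = 111011, weight = 5.
  m = 1001 → c = 000011, weight = 2.
  m = 0101 → c = 110101, weight = 4.
  m = 1101 → c = 001101, weight = 3.
  m = 0011 → c = 011000, weight = 2.
  m = 1011 → c = 100000, weight = 1.
  m = 0111 → c = 010110, weight = 3.
  m = 1111 → c = 101110, weight = 4.
Tally weights:
  weight 0: 1 codewords.
  weight 1: 1 codewords.
  weight 2: 2 codewords.
  weight 3: 6 codewords.
  weight 4: 5 codewords.
  weight 5: 1 codewords.
Minimum distance d = smallest w > 0 with A_w > 0 = 1.
Sanity: Σ A_w = 16 = 2^4 = 16 ✓.


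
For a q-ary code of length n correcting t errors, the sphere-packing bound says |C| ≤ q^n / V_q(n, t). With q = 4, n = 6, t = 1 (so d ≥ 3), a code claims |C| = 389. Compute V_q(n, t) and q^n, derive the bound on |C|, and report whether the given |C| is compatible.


V_q(n, t) = 19, q^n = 4096, Hamming bound = 215, |C| = 389 > bound (violated).

Step 1: Compute V_q(n, t) = Σ_{j=0}^1 C(n, j) (q−1)^j.
  j = 0: C(6,0)·(3)^0 = 1·1 = 1.
  j = 1: C(6,1)·(3)^1 = 6·3 = 18.
  V_q(n, t) = 1 + 18 = 19.
Step 2: q^n = 4^6 = 4096.
Step 3: Hamming bound ⌊q^n / V_q(n,t)⌋ = ⌊4096/19⌋ = 215.
Step 4: Compare |C| = 389 to 215: violated.
The claimed |C| lies above the Hamming bound, so no 4-ary code of length 6 with d ≥ 3 can have 389 codewords.


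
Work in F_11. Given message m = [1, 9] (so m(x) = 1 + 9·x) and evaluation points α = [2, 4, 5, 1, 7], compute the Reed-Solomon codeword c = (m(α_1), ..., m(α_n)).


c = [8, 4, 2, 10, 9]

Message polynomial: m(x) = 1 + 9·x (mod 11).
For each evaluation point α_i, compute m(α_i) mod 11:
  α_1 = 2: Horner steps 9 → 8, so m(2) = 8.
  α_2 = 4: Horner steps 9 → 4, so m(4) = 4.
  α_3 = 5: Horner steps 9 → 2, so m(5) = 2.
  α_4 = 1: Horner steps 9 → 10, so m(1) = 10.
  α_5 = 7: Horner steps 9 → 9, so m(7) = 9.
Codeword c = [8, 4, 2, 10, 9] ∈ F_11^5.


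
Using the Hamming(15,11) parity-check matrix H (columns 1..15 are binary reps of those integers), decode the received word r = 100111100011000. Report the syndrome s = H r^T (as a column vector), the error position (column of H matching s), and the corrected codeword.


s = (0, 1, 1, 0)^T, error position = 6, corrected codeword c = 100110100011000

Compute s = H r^T mod 2 one row at a time:
  s_1 = 0 + 0 + 0 + 1 + 1 + 0 + 0 + 0 = 2 ≡ 0 (mod 2).
  s_2 = 1 + 1 + 1 + 1 + 1 + 0 + 0 + 0 = 5 ≡ 1 (mod 2).
  s_3 = 0 + 0 + 1 + 1 + 0 + 1 + 0 + 0 = 3 ≡ 1 (mod 2).
  s_4 = 1 + 0 + 1 + 1 + 0 + 1 + 0 + 0 = 4 ≡ 0 (mod 2).
s = (0, 1, 1, 0)^T — this equals column 6 of H (binary 0110), so error is at position 6.
Correct: flip bit 6 of r = 100111100011000 to get c = 100110100011000.


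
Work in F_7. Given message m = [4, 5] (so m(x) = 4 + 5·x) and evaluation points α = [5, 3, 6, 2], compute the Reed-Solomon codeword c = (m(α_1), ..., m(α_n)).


c = [1, 5, 6, 0]

Message polynomial: m(x) = 4 + 5·x (mod 7).
For each evaluation point α_i, compute m(α_i) mod 7:
  α_1 = 5: Horner steps 5 → 1, so m(5) = 1.
  α_2 = 3: Horner steps 5 → 5, so m(3) = 5.
  α_3 = 6: Horner steps 5 → 6, so m(6) = 6.
  α_4 = 2: Horner steps 5 → 0, so m(2) = 0.
Codeword c = [1, 5, 6, 0] ∈ F_7^4.


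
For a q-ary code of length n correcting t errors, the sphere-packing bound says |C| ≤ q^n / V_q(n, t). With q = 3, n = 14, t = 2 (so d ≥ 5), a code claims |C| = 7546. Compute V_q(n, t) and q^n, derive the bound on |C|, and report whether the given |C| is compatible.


V_q(n, t) = 393, q^n = 4782969, Hamming bound = 12170, |C| = 7546 ≤ bound (satisfied).

Step 1: Compute V_q(n, t) = Σ_{j=0}^2 C(n, j) (q−1)^j.
  j = 0: C(14,0)·(2)^0 = 1·1 = 1.
  j = 1: C(14,1)·(2)^1 = 14·2 = 28.
  j = 2: C(14,2)·(2)^2 = 91·4 = 364.
  V_q(n, t) = 1 + 28 + 364 = 393.
Step 2: q^n = 3^14 = 4782969.
Step 3: Hamming bound ⌊q^n / V_q(n,t)⌋ = ⌊4782969/393⌋ = 12170.
Step 4: Compare |C| = 7546 to 12170: satisfied.
The claimed |C| lies below the Hamming bound.


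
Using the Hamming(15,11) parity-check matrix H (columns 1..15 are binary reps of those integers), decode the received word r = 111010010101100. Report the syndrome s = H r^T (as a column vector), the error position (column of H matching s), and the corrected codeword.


s = (0, 1, 1, 0)^T, error position = 6, corrected codeword c = 111011010101100

Compute s = H r^T mod 2 one row at a time:
  s_1 = 1 + 0 + 1 + 0 + 1 + 1 + 0 + 0 = 4 ≡ 0 (mod 2).
  s_2 = 0 + 1 + 0 + 0 + 1 + 1 + 0 + 0 = 3 ≡ 1 (mod 2).
  s_3 = 1 + 1 + 0 + 0 + 1 + 0 + 0 + 0 = 3 ≡ 1 (mod 2).
  s_4 = 1 + 1 + 1 + 0 + 0 + 0 + 1 + 0 = 4 ≡ 0 (mod 2).
s = (0, 1, 1, 0)^T — this equals column 6 of H (binary 0110), so error is at position 6.
Correct: flip bit 6 of r = 111010010101100 to get c = 111011010101100.


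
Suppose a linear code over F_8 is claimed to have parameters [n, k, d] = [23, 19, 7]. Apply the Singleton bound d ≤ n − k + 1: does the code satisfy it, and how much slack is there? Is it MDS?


Singleton RHS = n − k + 1 = 5, slack = -2, bound violated (no such code; not MDS).

Singleton bound: d ≤ n − k + 1.
Here n = 23, k = 19, so n − k + 1 = 5.
Given d = 7, check d ≤ 5: NO.
Slack = (n − k + 1) − d = -2.
The slack is negative: d = 7 exceeds n − k + 1 = 5 by 2, so the Singleton bound is violated and no linear [23, 19, 7]_8 code can exist. In particular it is not MDS (MDS requires d = n − k + 1 exactly).
Description: the claimed parameters are [23, 19, 7]_8; such a code would be impossible (violates the Singleton bound).


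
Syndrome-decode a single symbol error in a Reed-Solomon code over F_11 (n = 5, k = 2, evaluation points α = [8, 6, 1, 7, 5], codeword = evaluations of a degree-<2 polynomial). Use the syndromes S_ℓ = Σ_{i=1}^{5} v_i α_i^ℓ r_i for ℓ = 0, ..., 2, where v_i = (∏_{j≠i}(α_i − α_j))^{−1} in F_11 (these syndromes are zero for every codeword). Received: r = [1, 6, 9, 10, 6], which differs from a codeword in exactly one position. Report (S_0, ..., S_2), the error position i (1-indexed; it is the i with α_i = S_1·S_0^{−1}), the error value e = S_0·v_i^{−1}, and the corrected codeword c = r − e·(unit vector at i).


S = (2, 1, 6), error at position 2, error magnitude e = 9, c = [1, 8, 9, 10, 6].

Step 1: column multipliers v_i = (∏_{j≠i}(α_i − α_j))^{−1} mod 11.
  i = 1 (α = 8): (8−6)(8−1)(8−7)(8−5) = 2·7·1·3 = 42 ≡ 9, so v_1 = 9^{−1} = 5 (mod 11).
  i = 2 (α = 6): (6−8)(6−1)(6−7)(6−5) = (−2)·5·(−1)·1 = 10 ≡ 10, so v_2 = 10^{−1} = 10 (mod 11).
  i = 3 (α = 1): (1−8)(1−6)(1−7)(1−5) = (−7)·(−5)·(−6)·(−4) = 840 ≡ 4, so v_3 = 4^{−1} = 3 (mod 11).
  i = 4 (α = 7): (7−8)(7−6)(7−1)(7−5) = (−1)·1·6·2 = −12 ≡ 10, so v_4 = 10^{−1} = 10 (mod 11).
  i = 5 (α = 5): (5−8)(5−6)(5−1)(5−7) = (−3)·(−1)·4·(−2) = −24 ≡ 9, so v_5 = 9^{−1} = 5 (mod 11).
  v = [5, 10, 3, 10, 5].
Step 2: syndromes of r = [1, 6, 9, 10, 6] (all sums mod 11).
  S_0 = Σ v_i r_i = 5·1 + 10·6 + 3·9 + 10·10 + 5·6 = 222 ≡ 2.
  S_1 = Σ v_i α_i r_i = 5·8·1 + 10·6·6 + 3·1·9 + 10·7·10 + 5·5·6 = 1277 ≡ 1.
  α_i^2 mod 11 = [9, 3, 1, 5, 3].
  S_2 = Σ v_i α_i^2 r_i = 5·9·1 + 10·3·6 + 3·1·9 + 10·5·10 + 5·3·6 = 842 ≡ 6.
  S = (2, 1, 6) ≠ 0, so r is not a codeword (an error is present).
Step 3: locate the error. For a single error e at position i, S_ℓ = v_i·e·α_i^ℓ, so α_err = S_1/S_0.
  S_0^{−1} = 2^{−1} = 6 (mod 11), so α_err = 1·6 = 6 ≡ 6 = α_2. Error position i = 2.
  Consistency check: S_2/S_1 = 6·1 = 6 ≡ 6 = α_err ✓ (single-error assumption holds).
Step 4: error magnitude e = S_0/v_2 = S_0·∏_{j≠2}(α_2 − α_j) = 2·10 = 20 ≡ 9 (mod 11).
Step 5: correct position 2: c_2 = r_2 − e = 6 − 9 ≡ 8 (mod 11). Hence c = [1, 8, 9, 10, 6].
  Check: interpolating c through the α_i gives m(x) = 7 + 2·x (degree < 2) with m(α_i) = c_i for every i, so c is indeed a codeword.


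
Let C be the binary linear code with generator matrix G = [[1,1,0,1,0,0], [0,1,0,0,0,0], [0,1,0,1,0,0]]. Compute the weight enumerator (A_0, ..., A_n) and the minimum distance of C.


Weight distribution: A_0 = 1, A_1 = 3, A_2 = 3, A_3 = 1. Minimum distance d = 1.

Enumerate all 2^3 = 8 messages m ∈ F_2^3.
For each, compute codeword c = mG in F_2^6, then tally its weight.
  m = 000 → c = 000000, weight = 0.
  m = 100 → c = 110100, weight = 3.
  m = 010 → c = 010000, weight = 1.
  m = 110 → c = 100100, weight = 2.
  m = 001 → c = 010100, weight = 2.
  m = 101 → c = 100000, weight = 1.
  m = 011 → c = 000100, weight = 1.
  m = 111 → c = 110000, weight = 2.
Tally weights:
  weight 0: 1 codewords.
  weight 1: 3 codewords.
  weight 2: 3 codewords.
  weight 3: 1 codewords.
Minimum distance d = smallest w > 0 with A_w > 0 = 1.
Sanity: Σ A_w = 8 = 2^3 = 8 ✓.


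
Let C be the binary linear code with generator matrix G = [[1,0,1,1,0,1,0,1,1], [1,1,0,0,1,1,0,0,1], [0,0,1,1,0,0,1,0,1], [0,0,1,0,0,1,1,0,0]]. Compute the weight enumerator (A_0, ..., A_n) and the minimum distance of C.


Weight distribution: A_0 = 1, A_3 = 3, A_4 = 3, A_5 = 4, A_6 = 4, A_7 = 1. Minimum distance d = 3.

Enumerate all 2^4 = 16 messages m ∈ F_2^4.
For each, compute codeword c = mG in F_2^9, then tally its weight.
  m = 0000 → c = 000000000, weight = 0.
  m = 1000 → c = 101101011, weight = 6.
  m = 0100 → c = 110011001, weight = 5.
  m = 1100 → c = 011110010, weight = 5.
  m = 0010 → c = 001100101, weight = 4.
  m = 1010 → c = 100001110, weight = 4.
  m = 0110 → c = 111111100, weight = 7.
  m = 1110 → c = 010010111, weight = 5.
  m = 0001 → c = 001001100, weight = 3.
  m = 1001 → c = 100100111, weight = 5.
  m = 0101 → c = 111010101, weight = 6.
  m = 1101 → c = 010111110, weight = 6.
  m = 0011 → c = 000101001, weight = 3.
  m = 1011 → c = 101000010, weight = 3.
  m = 0111 → c = 110110000, weight = 4.
  m = 1111 → c = 011011011, weight = 6.
Tally weights:
  weight 0: 1 codewords.
  weight 3: 3 codewords.
  weight 4: 3 codewords.
  weight 5: 4 codewords.
  weight 6: 4 codewords.
  weight 7: 1 codewords.
Minimum distance d = smallest w > 0 with A_w > 0 = 3.
Sanity: Σ A_w = 16 = 2^4 = 16 ✓.


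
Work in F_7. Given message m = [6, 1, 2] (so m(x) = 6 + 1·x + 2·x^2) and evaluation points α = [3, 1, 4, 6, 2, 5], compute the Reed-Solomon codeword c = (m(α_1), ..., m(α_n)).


c = [6, 2, 0, 0, 2, 5]

Message polynomial: m(x) = 6 + 1·x + 2·x^2 (mod 7).
For each evaluation point α_i, compute m(α_i) mod 7:
  α_1 = 3: Horner steps 2 → 0 → 6, so m(3) = 6.
  α_2 = 1: Horner steps 2 → 3 → 2, so m(1) = 2.
  α_3 = 4: Horner steps 2 → 2 → 0, so m(4) = 0.
  α_4 = 6: Horner steps 2 → 6 → 0, so m(6) = 0.
  α_5 = 2: Horner steps 2 → 5 → 2, so m(2) = 2.
  α_6 = 5: Horner steps 2 → 4 → 5, so m(5) = 5.
Codeword c = [6, 2, 0, 0, 2, 5] ∈ F_7^6.


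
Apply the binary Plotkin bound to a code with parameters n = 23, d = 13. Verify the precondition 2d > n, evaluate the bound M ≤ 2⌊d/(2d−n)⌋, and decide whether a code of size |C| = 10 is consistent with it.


Plotkin bound M ≤ 8; given |C| = 10 > bound (violated).

Check applicability: 2d = 26, n = 23.
2d − n = 3 > 0, so Plotkin applies.
Compute d/(2d−n) = 13/3 ≈ 4.3333.
⌊d/(2d−n)⌋ = 4.
Plotkin bound: M ≤ 2·4 = 8.
Given |C| = 10, check: VIOLATED.
This |C| is above the Plotkin bound, so no binary code with n = 23, d = 13 and 10 codewords exists.


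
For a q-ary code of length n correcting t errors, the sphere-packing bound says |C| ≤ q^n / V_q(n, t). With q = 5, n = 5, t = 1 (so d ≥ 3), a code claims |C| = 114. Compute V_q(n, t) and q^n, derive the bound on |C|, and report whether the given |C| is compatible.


V_q(n, t) = 21, q^n = 3125, Hamming bound = 148, |C| = 114 ≤ bound (satisfied).

Step 1: Compute V_q(n, t) = Σ_{j=0}^1 C(n, j) (q−1)^j.
  j = 0: C(5,0)·(4)^0 = 1·1 = 1.
  j = 1: C(5,1)·(4)^1 = 5·4 = 20.
  V_q(n, t) = 1 + 20 = 21.
Step 2: q^n = 5^5 = 3125.
Step 3: Hamming bound ⌊q^n / V_q(n,t)⌋ = ⌊3125/21⌋ = 148.
Step 4: Compare |C| = 114 to 148: satisfied.
The claimed |C| lies below the Hamming bound.


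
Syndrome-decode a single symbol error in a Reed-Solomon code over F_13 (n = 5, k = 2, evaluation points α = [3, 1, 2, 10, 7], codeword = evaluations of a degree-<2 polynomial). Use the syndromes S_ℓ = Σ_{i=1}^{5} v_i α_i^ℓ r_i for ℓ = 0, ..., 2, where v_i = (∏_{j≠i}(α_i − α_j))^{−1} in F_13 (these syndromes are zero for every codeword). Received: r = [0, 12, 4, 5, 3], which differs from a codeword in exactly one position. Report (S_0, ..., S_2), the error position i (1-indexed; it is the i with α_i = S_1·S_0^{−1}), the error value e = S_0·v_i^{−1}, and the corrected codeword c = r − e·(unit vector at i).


S = (1, 3, 9), error at position 1, error magnitude e = 4, c = [9, 12, 4, 5, 3].

Step 1: column multipliers v_i = (∏_{j≠i}(α_i − α_j))^{−1} mod 13.
  i = 1 (α = 3): (3−1)(3−2)(3−10)(3−7) = 2·1·(−7)·(−4) = 56 ≡ 4, so v_1 = 4^{−1} = 10 (mod 13).
  i = 2 (α = 1): (1−3)(1−2)(1−10)(1−7) = (−2)·(−1)·(−9)·(−6) = 108 ≡ 4, so v_2 = 4^{−1} = 10 (mod 13).
  i = 3 (α = 2): (2−3)(2−1)(2−10)(2−7) = (−1)·1·(−8)·(−5) = −40 ≡ 12, so v_3 = 12^{−1} = 12 (mod 13).
  i = 4 (α = 10): (10−3)(10−1)(10−2)(10−7) = 7·9·8·3 = 1512 ≡ 4, so v_4 = 4^{−1} = 10 (mod 13).
  i = 5 (α = 7): (7−3)(7−1)(7−2)(7−10) = 4·6·5·(−3) = −360 ≡ 4, so v_5 = 4^{−1} = 10 (mod 13).
  v = [10, 10, 12, 10, 10].
Step 2: syndromes of r = [0, 12, 4, 5, 3] (all sums mod 13).
  S_0 = Σ v_i r_i = 10·0 + 10·12 + 12·4 + 10·5 + 10·3 = 248 ≡ 1.
  S_1 = Σ v_i α_i r_i = 10·3·0 + 10·1·12 + 12·2·4 + 10·10·5 + 10·7·3 = 926 ≡ 3.
  α_i^2 mod 13 = [9, 1, 4, 9, 10].
  S_2 = Σ v_i α_i^2 r_i = 10·9·0 + 10·1·12 + 12·4·4 + 10·9·5 + 10·10·3 = 1062 ≡ 9.
  S = (1, 3, 9) ≠ 0, so r is not a codeword (an error is present).
Step 3: locate the error. For a single error e at position i, S_ℓ = v_i·e·α_i^ℓ, so α_err = S_1/S_0.
  S_0^{−1} = 1^{−1} = 1 (mod 13), so α_err = 3·1 = 3 ≡ 3 = α_1. Error position i = 1.
  Consistency check: S_2/S_1 = 9·9 = 81 ≡ 3 = α_err ✓ (single-error assumption holds).
Step 4: error magnitude e = S_0/v_1 = S_0·∏_{j≠1}(α_1 − α_j) = 1·4 = 4 ≡ 4 (mod 13).
Step 5: correct position 1: c_1 = r_1 − e = 0 − 4 ≡ 9 (mod 13). Hence c = [9, 12, 4, 5, 3].
  Check: interpolating c through the α_i gives m(x) = 7 + 5·x (degree < 2) with m(α_i) = c_i for every i, so c is indeed a codeword.


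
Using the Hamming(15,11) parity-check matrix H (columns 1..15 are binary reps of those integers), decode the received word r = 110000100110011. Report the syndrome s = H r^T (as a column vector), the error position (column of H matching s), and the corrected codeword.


s = (0, 1, 0, 0)^T, error position = 4, corrected codeword c = 110100100110011

Compute s = H r^T mod 2 one row at a time:
  s_1 = 0 + 0 + 1 + 1 + 0 + 0 + 1 + 1 = 4 ≡ 0 (mod 2).
  s_2 = 0 + 0 + 0 + 1 + 0 + 0 + 1 + 1 = 3 ≡ 1 (mod 2).
  s_3 = 1 + 0 + 0 + 1 + 1 + 1 + 1 + 1 = 6 ≡ 0 (mod 2).
  s_4 = 1 + 0 + 0 + 1 + 0 + 1 + 0 + 1 = 4 ≡ 0 (mod 2).
s = (0, 1, 0, 0)^T — this equals column 4 of H (binary 0100), so error is at position 4.
Correct: flip bit 4 of r = 110000100110011 to get c = 110100100110011.


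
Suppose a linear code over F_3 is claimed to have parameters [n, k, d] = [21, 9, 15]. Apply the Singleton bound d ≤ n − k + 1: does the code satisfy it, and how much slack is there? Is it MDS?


Singleton RHS = n − k + 1 = 13, slack = -2, bound violated (no such code; not MDS).

Singleton bound: d ≤ n − k + 1.
Here n = 21, k = 9, so n − k + 1 = 13.
Given d = 15, check d ≤ 13: NO.
Slack = (n − k + 1) − d = -2.
The slack is negative: d = 15 exceeds n − k + 1 = 13 by 2, so the Singleton bound is violated and no linear [21, 9, 15]_3 code can exist. In particular it is not MDS (MDS requires d = n − k + 1 exactly).
Description: the claimed parameters are [21, 9, 15]_3; such a code would be impossible (violates the Singleton bound).


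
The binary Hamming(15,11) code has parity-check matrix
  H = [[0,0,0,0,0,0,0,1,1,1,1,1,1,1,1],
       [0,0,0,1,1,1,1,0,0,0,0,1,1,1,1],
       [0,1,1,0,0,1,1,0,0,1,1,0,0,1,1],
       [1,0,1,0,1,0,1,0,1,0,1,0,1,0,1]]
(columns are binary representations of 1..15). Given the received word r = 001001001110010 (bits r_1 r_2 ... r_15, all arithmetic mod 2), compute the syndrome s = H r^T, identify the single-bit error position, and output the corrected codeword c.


s = (0, 0, 1, 1)^T, error position = 3, corrected codeword c = 000001001110010

Compute s = H r^T mod 2 one row at a time:
  s_1 = 0 + 1 + 1 + 1 + 0 + 0 + 1 + 0 = 4 ≡ 0 (mod 2).
  s_2 = 0 + 0 + 1 + 0 + 0 + 0 + 1 + 0 = 2 ≡ 0 (mod 2).
  s_3 = 0 + 1 + 1 + 0 + 1 + 1 + 1 + 0 = 5 ≡ 1 (mod 2).
  s_4 = 0 + 1 + 0 + 0 + 1 + 1 + 0 + 0 = 3 ≡ 1 (mod 2).
s = (0, 0, 1, 1)^T — this equals column 3 of H (binary 0011), so error is at position 3.
Correct: flip bit 3 of r = 001001001110010 to get c = 000001001110010.


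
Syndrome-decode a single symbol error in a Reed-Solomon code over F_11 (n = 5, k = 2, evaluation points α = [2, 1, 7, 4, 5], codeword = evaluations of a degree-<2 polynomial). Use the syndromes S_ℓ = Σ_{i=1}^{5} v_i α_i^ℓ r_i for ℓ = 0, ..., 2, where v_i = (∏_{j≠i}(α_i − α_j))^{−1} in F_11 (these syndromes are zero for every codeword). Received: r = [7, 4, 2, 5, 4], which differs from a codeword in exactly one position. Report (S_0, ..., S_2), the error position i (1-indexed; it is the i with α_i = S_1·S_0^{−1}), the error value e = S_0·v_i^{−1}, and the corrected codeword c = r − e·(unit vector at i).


S = (3, 3, 3), error at position 2, error magnitude e = 7, c = [7, 8, 2, 5, 4].

Step 1: column multipliers v_i = (∏_{j≠i}(α_i − α_j))^{−1} mod 11.
  i = 1 (α = 2): (2−1)(2−7)(2−4)(2−5) = 1·(−5)·(−2)·(−3) = −30 ≡ 3, so v_1 = 3^{−1} = 4 (mod 11).
  i = 2 (α = 1): (1−2)(1−7)(1−4)(1−5) = (−1)·(−6)·(−3)·(−4) = 72 ≡ 6, so v_2 = 6^{−1} = 2 (mod 11).
  i = 3 (α = 7): (7−2)(7−1)(7−4)(7−5) = 5·6·3·2 = 180 ≡ 4, so v_3 = 4^{−1} = 3 (mod 11).
  i = 4 (α = 4): (4−2)(4−1)(4−7)(4−5) = 2·3·(−3)·(−1) = 18 ≡ 7, so v_4 = 7^{−1} = 8 (mod 11).
  i = 5 (α = 5): (5−2)(5−1)(5−7)(5−4) = 3·4·(−2)·1 = −24 ≡ 9, so v_5 = 9^{−1} = 5 (mod 11).
  v = [4, 2, 3, 8, 5].
Step 2: syndromes of r = [7, 4, 2, 5, 4] (all sums mod 11).
  S_0 = Σ v_i r_i = 4·7 + 2·4 + 3·2 + 8·5 + 5·4 = 102 ≡ 3.
  S_1 = Σ v_i α_i r_i = 4·2·7 + 2·1·4 + 3·7·2 + 8·4·5 + 5·5·4 = 366 ≡ 3.
  α_i^2 mod 11 = [4, 1, 5, 5, 3].
  S_2 = Σ v_i α_i^2 r_i = 4·4·7 + 2·1·4 + 3·5·2 + 8·5·5 + 5·3·4 = 410 ≡ 3.
  S = (3, 3, 3) ≠ 0, so r is not a codeword (an error is present).
Step 3: locate the error. For a single error e at position i, S_ℓ = v_i·e·α_i^ℓ, so α_err = S_1/S_0.
  S_0^{−1} = 3^{−1} = 4 (mod 11), so α_err = 3·4 = 12 ≡ 1 = α_2. Error position i = 2.
  Consistency check: S_2/S_1 = 3·4 = 12 ≡ 1 = α_err ✓ (single-error assumption holds).
Step 4: error magnitude e = S_0/v_2 = S_0·∏_{j≠2}(α_2 − α_j) = 3·6 = 18 ≡ 7 (mod 11).
Step 5: correct position 2: c_2 = r_2 − e = 4 − 7 ≡ 8 (mod 11). Hence c = [7, 8, 2, 5, 4].
  Check: interpolating c through the α_i gives m(x) = 9 + 10·x (degree < 2) with m(α_i) = c_i for every i, so c is indeed a codeword.


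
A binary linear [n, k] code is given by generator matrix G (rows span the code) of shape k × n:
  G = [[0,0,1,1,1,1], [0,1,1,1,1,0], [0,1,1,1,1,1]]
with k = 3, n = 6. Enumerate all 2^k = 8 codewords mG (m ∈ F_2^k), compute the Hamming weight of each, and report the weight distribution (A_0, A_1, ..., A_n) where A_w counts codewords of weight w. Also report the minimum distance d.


Weight distribution: A_0 = 1, A_1 = 2, A_2 = 1, A_3 = 1, A_4 = 2, A_5 = 1. Minimum distance d = 1.

Enumerate all 2^3 = 8 messages m ∈ F_2^3.
For each, compute codeword c = mG in F_2^6, then tally its weight.
  m = 000 → c = 000000, weight = 0.
  m = 100 → c = 001111, weight = 4.
  m = 010 → c = 011110, weight = 4.
  m = 110 → c = 010001, weight = 2.
  m = 001 → c = 011111, weight = 5.
  m = 101 → c = 010000, weight = 1.
  m = 011 → c = 000001, weight = 1.
  m = 111 → c = 001110, weight = 3.
Tally weights:
  weight 0: 1 codewords.
  weight 1: 2 codewords.
  weight 2: 1 codewords.
  weight 3: 1 codewords.
  weight 4: 2 codewords.
  weight 5: 1 codewords.
Minimum distance d = smallest w > 0 with A_w > 0 = 1.
Sanity: Σ A_w = 8 = 2^3 = 8 ✓.


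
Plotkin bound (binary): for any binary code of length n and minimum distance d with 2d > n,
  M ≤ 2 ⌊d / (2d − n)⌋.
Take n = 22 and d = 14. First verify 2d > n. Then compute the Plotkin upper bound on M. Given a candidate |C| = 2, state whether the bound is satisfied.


Plotkin bound M ≤ 4; given |C| = 2 ≤ bound (satisfied).

Check applicability: 2d = 28, n = 22.
2d − n = 6 > 0, so Plotkin applies.
Compute d/(2d−n) = 14/6 ≈ 2.3333.
⌊d/(2d−n)⌋ = 2.
Plotkin bound: M ≤ 2·2 = 4.
Given |C| = 2, check: satisfied.
This |C| is below the Plotkin bound.


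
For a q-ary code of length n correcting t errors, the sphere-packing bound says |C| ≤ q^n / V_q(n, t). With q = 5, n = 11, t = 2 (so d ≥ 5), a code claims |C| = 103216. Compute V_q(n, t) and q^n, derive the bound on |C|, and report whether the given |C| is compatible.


V_q(n, t) = 925, q^n = 48828125, Hamming bound = 52787, |C| = 103216 > bound (violated).

Step 1: Compute V_q(n, t) = Σ_{j=0}^2 C(n, j) (q−1)^j.
  j = 0: C(11,0)·(4)^0 = 1·1 = 1.
  j = 1: C(11,1)·(4)^1 = 11·4 = 44.
  j = 2: C(11,2)·(4)^2 = 55·16 = 880.
  V_q(n, t) = 1 + 44 + 880 = 925.
Step 2: q^n = 5^11 = 48828125.
Step 3: Hamming bound ⌊q^n / V_q(n,t)⌋ = ⌊48828125/925⌋ = 52787.
Step 4: Compare |C| = 103216 to 52787: violated.
The claimed |C| lies above the Hamming bound, so no 5-ary code of length 11 with d ≥ 5 can have 103216 codewords.


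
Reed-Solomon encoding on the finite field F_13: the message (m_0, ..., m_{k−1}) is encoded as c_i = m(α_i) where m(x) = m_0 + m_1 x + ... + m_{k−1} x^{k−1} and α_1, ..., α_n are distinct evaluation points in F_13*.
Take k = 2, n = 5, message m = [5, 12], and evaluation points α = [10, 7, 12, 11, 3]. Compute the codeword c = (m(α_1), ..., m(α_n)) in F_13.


c = [8, 11, 6, 7, 2]

Message polynomial: m(x) = 5 + 12·x (mod 13).
For each evaluation point α_i, compute m(α_i) mod 13:
  α_1 = 10: Horner steps 12 → 8, so m(10) = 8.
  α_2 = 7: Horner steps 12 → 11, so m(7) = 11.
  α_3 = 12: Horner steps 12 → 6, so m(12) = 6.
  α_4 = 11: Horner steps 12 → 7, so m(11) = 7.
  α_5 = 3: Horner steps 12 → 2, so m(3) = 2.
Codeword c = [8, 11, 6, 7, 2] ∈ F_13^5.


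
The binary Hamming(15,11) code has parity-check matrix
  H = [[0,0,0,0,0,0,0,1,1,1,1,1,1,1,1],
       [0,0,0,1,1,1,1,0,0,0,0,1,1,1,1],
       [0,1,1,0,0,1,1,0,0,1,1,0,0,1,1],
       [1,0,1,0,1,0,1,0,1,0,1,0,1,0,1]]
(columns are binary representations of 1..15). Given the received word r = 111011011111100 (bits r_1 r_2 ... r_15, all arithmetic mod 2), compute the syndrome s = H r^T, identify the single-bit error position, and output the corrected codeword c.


s = (0, 0, 1, 0)^T, error position = 2, corrected codeword c = 101011011111100

Compute s = H r^T mod 2 one row at a time:
  s_1 = 1 + 1 + 1 + 1 + 1 + 1 + 0 + 0 = 6 ≡ 0 (mod 2).
  s_2 = 0 + 1 + 1 + 0 + 1 + 1 + 0 + 0 = 4 ≡ 0 (mod 2).
  s_3 = 1 + 1 + 1 + 0 + 1 + 1 + 0 + 0 = 5 ≡ 1 (mod 2).
  s_4 = 1 + 1 + 1 + 0 + 1 + 1 + 1 + 0 = 6 ≡ 0 (mod 2).
s = (0, 0, 1, 0)^T — this equals column 2 of H (binary 0010), so error is at position 2.
Correct: flip bit 2 of r = 111011011111100 to get c = 101011011111100.


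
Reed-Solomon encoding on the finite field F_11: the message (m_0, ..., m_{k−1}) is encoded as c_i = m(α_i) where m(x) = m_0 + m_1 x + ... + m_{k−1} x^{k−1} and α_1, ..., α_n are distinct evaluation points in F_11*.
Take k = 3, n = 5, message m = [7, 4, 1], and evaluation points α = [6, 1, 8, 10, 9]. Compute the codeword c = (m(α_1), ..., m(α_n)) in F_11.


c = [1, 1, 4, 4, 3]

Message polynomial: m(x) = 7 + 4·x + 1·x^2 (mod 11).
For each evaluation point α_i, compute m(α_i) mod 11:
  α_1 = 6: Horner steps 1 → 10 → 1, so m(6) = 1.
  α_2 = 1: Horner steps 1 → 5 → 1, so m(1) = 1.
  α_3 = 8: Horner steps 1 → 1 → 4, so m(8) = 4.
  α_4 = 10: Horner steps 1 → 3 → 4, so m(10) = 4.
  α_5 = 9: Horner steps 1 → 2 → 3, so m(9) = 3.
Codeword c = [1, 1, 4, 4, 3] ∈ F_11^5.


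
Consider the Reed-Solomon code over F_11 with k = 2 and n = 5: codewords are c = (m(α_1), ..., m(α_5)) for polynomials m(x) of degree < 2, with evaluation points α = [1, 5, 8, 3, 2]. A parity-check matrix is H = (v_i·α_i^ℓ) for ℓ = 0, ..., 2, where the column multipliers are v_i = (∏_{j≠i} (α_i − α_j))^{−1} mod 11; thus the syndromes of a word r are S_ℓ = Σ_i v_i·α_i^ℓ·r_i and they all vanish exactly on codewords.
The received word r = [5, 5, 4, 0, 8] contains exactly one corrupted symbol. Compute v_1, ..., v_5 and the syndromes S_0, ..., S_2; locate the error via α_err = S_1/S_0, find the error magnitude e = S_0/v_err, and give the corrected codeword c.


S = (2, 10, 6), error at position 2, error magnitude e = 10, c = [5, 6, 4, 0, 8].

Step 1: column multipliers v_i = (∏_{j≠i}(α_i − α_j))^{−1} mod 11.
  i = 1 (α = 1): (1−5)(1−8)(1−3)(1−2) = (−4)·(−7)·(−2)·(−1) = 56 ≡ 1, so v_1 = 1^{−1} = 1 (mod 11).
  i = 2 (α = 5): (5−1)(5−8)(5−3)(5−2) = 4·(−3)·2·3 = −72 ≡ 5, so v_2 = 5^{−1} = 9 (mod 11).
  i = 3 (α = 8): (8−1)(8−5)(8−3)(8−2) = 7·3·5·6 = 630 ≡ 3, so v_3 = 3^{−1} = 4 (mod 11).
  i = 4 (α = 3): (3−1)(3−5)(3−8)(3−2) = 2·(−2)·(−5)·1 = 20 ≡ 9, so v_4 = 9^{−1} = 5 (mod 11).
  i = 5 (α = 2): (2−1)(2−5)(2−8)(2−3) = 1·(−3)·(−6)·(−1) = −18 ≡ 4, so v_5 = 4^{−1} = 3 (mod 11).
  v = [1, 9, 4, 5, 3].
Step 2: syndromes of r = [5, 5, 4, 0, 8] (all sums mod 11).
  S_0 = Σ v_i r_i = 1·5 + 9·5 + 4·4 + 5·0 + 3·8 = 90 ≡ 2.
  S_1 = Σ v_i α_i r_i = 1·1·5 + 9·5·5 + 4·8·4 + 5·3·0 + 3·2·8 = 406 ≡ 10.
  α_i^2 mod 11 = [1, 3, 9, 9, 4].
  S_2 = Σ v_i α_i^2 r_i = 1·1·5 + 9·3·5 + 4·9·4 + 5·9·0 + 3·4·8 = 380 ≡ 6.
  S = (2, 10, 6) ≠ 0, so r is not a codeword (an error is present).
Step 3: locate the error. For a single error e at position i, S_ℓ = v_i·e·α_i^ℓ, so α_err = S_1/S_0.
  S_0^{−1} = 2^{−1} = 6 (mod 11), so α_err = 10·6 = 60 ≡ 5 = α_2. Error position i = 2.
  Consistency check: S_2/S_1 = 6·10 = 60 ≡ 5 = α_err ✓ (single-error assumption holds).
Step 4: error magnitude e = S_0/v_2 = S_0·∏_{j≠2}(α_2 − α_j) = 2·5 = 10 ≡ 10 (mod 11).
Step 5: correct position 2: c_2 = r_2 − e = 5 − 10 ≡ 6 (mod 11). Hence c = [5, 6, 4, 0, 8].
  Check: interpolating c through the α_i gives m(x) = 2 + 3·x (degree < 2) with m(α_i) = c_i for every i, so c is indeed a codeword.


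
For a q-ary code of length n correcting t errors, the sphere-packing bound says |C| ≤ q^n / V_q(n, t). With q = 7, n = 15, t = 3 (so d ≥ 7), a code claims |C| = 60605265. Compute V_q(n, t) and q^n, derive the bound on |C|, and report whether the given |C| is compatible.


V_q(n, t) = 102151, q^n = 4747561509943, Hamming bound = 46475918, |C| = 60605265 > bound (violated).

Step 1: Compute V_q(n, t) = Σ_{j=0}^3 C(n, j) (q−1)^j.
  j = 0: C(15,0)·(6)^0 = 1·1 = 1.
  j = 1: C(15,1)·(6)^1 = 15·6 = 90.
  j = 2: C(15,2)·(6)^2 = 105·36 = 3780.
  j = 3: C(15,3)·(6)^3 = 455·216 = 98280.
  V_q(n, t) = 1 + 90 + 3780 + 98280 = 102151.
Step 2: q^n = 7^15 = 4747561509943.
Step 3: Hamming bound ⌊q^n / V_q(n,t)⌋ = ⌊4747561509943/102151⌋ = 46475918.
Step 4: Compare |C| = 60605265 to 46475918: violated.
The claimed |C| lies above the Hamming bound, so no 7-ary code of length 15 with d ≥ 7 can have 60605265 codewords.


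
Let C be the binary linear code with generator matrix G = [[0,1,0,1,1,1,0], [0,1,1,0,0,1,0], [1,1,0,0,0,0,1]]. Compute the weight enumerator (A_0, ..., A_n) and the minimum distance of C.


Weight distribution: A_0 = 1, A_3 = 3, A_4 = 2, A_5 = 1, A_6 = 1. Minimum distance d = 3.

Enumerate all 2^3 = 8 messages m ∈ F_2^3.
For each, compute codeword c = mG in F_2^7, then tally its weight.
  m = 000 → c = 0000000, weight = 0.
  m = 100 → c = 0101110, weight = 4.
  m = 010 → c = 0110010, weight = 3.
  m = 110 → c = 0011100, weight = 3.
  m = 001 → c = 1100001, weight = 3.
  m = 101 → c = 1001111, weight = 5.
  m = 011 → c = 1010011, weight = 4.
  m = 111 → c = 1111101, weight = 6.
Tally weights:
  weight 0: 1 codewords.
  weight 3: 3 codewords.
  weight 4: 2 codewords.
  weight 5: 1 codewords.
  weight 6: 1 codewords.
Minimum distance d = smallest w > 0 with A_w > 0 = 3.
Sanity: Σ A_w = 8 = 2^3 = 8 ✓.


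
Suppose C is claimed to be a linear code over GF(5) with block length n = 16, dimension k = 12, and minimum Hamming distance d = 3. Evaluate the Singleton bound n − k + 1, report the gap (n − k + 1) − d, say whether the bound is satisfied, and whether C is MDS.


Singleton RHS = n − k + 1 = 5, slack = 2, bound satisfied, not MDS.

Singleton bound: d ≤ n − k + 1.
Here n = 16, k = 12, so n − k + 1 = 5.
Given d = 3, check d ≤ 5: YES.
Slack = (n − k + 1) − d = 2.
The code is NOT MDS (slack = 2 > 0).
Description: the claimed parameters are [16, 12, 3]_5; such a code would be non-MDS.


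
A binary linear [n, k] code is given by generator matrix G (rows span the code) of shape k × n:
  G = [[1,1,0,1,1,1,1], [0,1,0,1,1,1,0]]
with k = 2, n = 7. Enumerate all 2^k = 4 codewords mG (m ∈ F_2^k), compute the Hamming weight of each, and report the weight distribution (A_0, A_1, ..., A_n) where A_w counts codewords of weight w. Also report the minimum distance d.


Weight distribution: A_0 = 1, A_2 = 1, A_4 = 1, A_6 = 1. Minimum distance d = 2.

Enumerate all 2^2 = 4 messages m ∈ F_2^2.
For each, compute codeword c = mG in F_2^7, then tally its weight.
  m = 00 → c = 0000000, weight = 0.
  m = 10 → c = 1101111, weight = 6.
  m = 01 → c = 0101110, weight = 4.
  m = 11 → c = 1000001, weight = 2.
Tally weights:
  weight 0: 1 codewords.
  weight 2: 1 codewords.
  weight 4: 1 codewords.
  weight 6: 1 codewords.
Minimum distance d = smallest w > 0 with A_w > 0 = 2.
Sanity: Σ A_w = 4 = 2^2 = 4 ✓.


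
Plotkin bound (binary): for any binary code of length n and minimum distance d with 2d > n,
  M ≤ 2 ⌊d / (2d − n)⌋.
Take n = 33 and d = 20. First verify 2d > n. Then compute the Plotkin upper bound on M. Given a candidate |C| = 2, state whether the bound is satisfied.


Plotkin bound M ≤ 4; given |C| = 2 ≤ bound (satisfied).

Check applicability: 2d = 40, n = 33.
2d − n = 7 > 0, so Plotkin applies.
Compute d/(2d−n) = 20/7 ≈ 2.8571.
⌊d/(2d−n)⌋ = 2.
Plotkin bound: M ≤ 2·2 = 4.
Given |C| = 2, check: satisfied.
This |C| is below the Plotkin bound.


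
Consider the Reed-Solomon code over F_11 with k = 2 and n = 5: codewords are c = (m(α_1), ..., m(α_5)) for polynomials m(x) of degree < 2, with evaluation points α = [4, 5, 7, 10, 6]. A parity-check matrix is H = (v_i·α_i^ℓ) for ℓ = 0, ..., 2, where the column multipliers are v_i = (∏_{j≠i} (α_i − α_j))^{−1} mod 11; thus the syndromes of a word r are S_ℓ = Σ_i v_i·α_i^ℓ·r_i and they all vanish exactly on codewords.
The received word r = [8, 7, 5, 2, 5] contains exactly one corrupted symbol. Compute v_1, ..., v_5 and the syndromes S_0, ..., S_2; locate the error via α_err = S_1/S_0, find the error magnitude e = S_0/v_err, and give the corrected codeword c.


S = (4, 2, 1), error at position 5, error magnitude e = 10, c = [8, 7, 5, 2, 6].

Step 1: column multipliers v_i = (∏_{j≠i}(α_i − α_j))^{−1} mod 11.
  i = 1 (α = 4): (4−5)(4−7)(4−10)(4−6) = (−1)·(−3)·(−6)·(−2) = 36 ≡ 3, so v_1 = 3^{−1} = 4 (mod 11).
  i = 2 (α = 5): (5−4)(5−7)(5−10)(5−6) = 1·(−2)·(−5)·(−1) = −10 ≡ 1, so v_2 = 1^{−1} = 1 (mod 11).
  i = 3 (α = 7): (7−4)(7−5)(7−10)(7−6) = 3·2·(−3)·1 = −18 ≡ 4, so v_3 = 4^{−1} = 3 (mod 11).
  i = 4 (α = 10): (10−4)(10−5)(10−7)(10−6) = 6·5·3·4 = 360 ≡ 8, so v_4 = 8^{−1} = 7 (mod 11).
  i = 5 (α = 6): (6−4)(6−5)(6−7)(6−10) = 2·1·(−1)·(−4) = 8 ≡ 8, so v_5 = 8^{−1} = 7 (mod 11).
  v = [4, 1, 3, 7, 7].
Step 2: syndromes of r = [8, 7, 5, 2, 5] (all sums mod 11).
  S_0 = Σ v_i r_i = 4·8 + 1·7 + 3·5 + 7·2 + 7·5 = 103 ≡ 4.
  S_1 = Σ v_i α_i r_i = 4·4·8 + 1·5·7 + 3·7·5 + 7·10·2 + 7·6·5 = 618 ≡ 2.
  α_i^2 mod 11 = [5, 3, 5, 1, 3].
  S_2 = Σ v_i α_i^2 r_i = 4·5·8 + 1·3·7 + 3·5·5 + 7·1·2 + 7·3·5 = 375 ≡ 1.
  S = (4, 2, 1) ≠ 0, so r is not a codeword (an error is present).
Step 3: locate the error. For a single error e at position i, S_ℓ = v_i·e·α_i^ℓ, so α_err = S_1/S_0.
  S_0^{−1} = 4^{−1} = 3 (mod 11), so α_err = 2·3 = 6 ≡ 6 = α_5. Error position i = 5.
  Consistency check: S_2/S_1 = 1·6 = 6 ≡ 6 = α_err ✓ (single-error assumption holds).
Step 4: error magnitude e = S_0/v_5 = S_0·∏_{j≠5}(α_5 − α_j) = 4·8 = 32 ≡ 10 (mod 11).
Step 5: correct position 5: c_5 = r_5 − e = 5 − 10 ≡ 6 (mod 11). Hence c = [8, 7, 5, 2, 6].
  Check: interpolating c through the α_i gives m(x) = 1 + 10·x (degree < 2) with m(α_i) = c_i for every i, so c is indeed a codeword.


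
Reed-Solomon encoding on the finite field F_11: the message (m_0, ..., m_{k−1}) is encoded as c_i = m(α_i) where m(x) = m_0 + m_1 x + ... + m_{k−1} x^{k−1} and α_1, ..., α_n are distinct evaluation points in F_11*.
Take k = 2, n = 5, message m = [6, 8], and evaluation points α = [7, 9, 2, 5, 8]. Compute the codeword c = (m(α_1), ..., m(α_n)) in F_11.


c = [7, 1, 0, 2, 4]

Message polynomial: m(x) = 6 + 8·x (mod 11).
For each evaluation point α_i, compute m(α_i) mod 11:
  α_1 = 7: Horner steps 8 → 7, so m(7) = 7.
  α_2 = 9: Horner steps 8 → 1, so m(9) = 1.
  α_3 = 2: Horner steps 8 → 0, so m(2) = 0.
  α_4 = 5: Horner steps 8 → 2, so m(5) = 2.
  α_5 = 8: Horner steps 8 → 4, so m(8) = 4.
Codeword c = [7, 1, 0, 2, 4] ∈ F_11^5.


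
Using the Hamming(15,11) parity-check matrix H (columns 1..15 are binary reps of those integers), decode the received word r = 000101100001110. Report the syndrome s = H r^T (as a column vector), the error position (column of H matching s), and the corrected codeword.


s = (1, 0, 1, 0)^T, error position = 10, corrected codeword c = 000101100101110

Compute s = H r^T mod 2 one row at a time:
  s_1 = 0 + 0 + 0 + 0 + 1 + 1 + 1 + 0 = 3 ≡ 1 (mod 2).
  s_2 = 1 + 0 + 1 + 1 + 1 + 1 + 1 + 0 = 6 ≡ 0 (mod 2).
  s_3 = 0 + 0 + 1 + 1 + 0 + 0 + 1 + 0 = 3 ≡ 1 (mod 2).
  s_4 = 0 + 0 + 0 + 1 + 0 + 0 + 1 + 0 = 2 ≡ 0 (mod 2).
s = (1, 0, 1, 0)^T — this equals column 10 of H (binary 1010), so error is at position 10.
Correct: flip bit 10 of r = 000101100001110 to get c = 000101100101110.


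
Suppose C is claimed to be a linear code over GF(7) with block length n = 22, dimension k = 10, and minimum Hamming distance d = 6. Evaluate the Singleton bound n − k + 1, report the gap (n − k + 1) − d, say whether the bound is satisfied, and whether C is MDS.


Singleton RHS = n − k + 1 = 13, slack = 7, bound satisfied, not MDS.

Singleton bound: d ≤ n − k + 1.
Here n = 22, k = 10, so n − k + 1 = 13.
Given d = 6, check d ≤ 13: YES.
Slack = (n − k + 1) − d = 7.
The code is NOT MDS (slack = 7 > 0).
Description: the claimed parameters are [22, 10, 6]_7; such a code would be non-MDS.


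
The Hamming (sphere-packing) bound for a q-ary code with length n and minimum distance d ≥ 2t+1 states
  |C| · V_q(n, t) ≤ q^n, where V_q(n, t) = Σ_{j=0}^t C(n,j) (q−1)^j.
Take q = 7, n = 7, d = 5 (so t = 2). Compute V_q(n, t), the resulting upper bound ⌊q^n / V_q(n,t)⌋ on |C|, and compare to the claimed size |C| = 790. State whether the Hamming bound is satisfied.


V_q(n, t) = 799, q^n = 823543, Hamming bound = 1030, |C| = 790 ≤ bound (satisfied).

Step 1: Compute V_q(n, t) = Σ_{j=0}^2 C(n, j) (q−1)^j.
  j = 0: C(7,0)·(6)^0 = 1·1 = 1.
  j = 1: C(7,1)·(6)^1 = 7·6 = 42.
  j = 2: C(7,2)·(6)^2 = 21·36 = 756.
  V_q(n, t) = 1 + 42 + 756 = 799.
Step 2: q^n = 7^7 = 823543.
Step 3: Hamming bound ⌊q^n / V_q(n,t)⌋ = ⌊823543/799⌋ = 1030.
Step 4: Compare |C| = 790 to 1030: satisfied.
The claimed |C| lies below the Hamming bound.


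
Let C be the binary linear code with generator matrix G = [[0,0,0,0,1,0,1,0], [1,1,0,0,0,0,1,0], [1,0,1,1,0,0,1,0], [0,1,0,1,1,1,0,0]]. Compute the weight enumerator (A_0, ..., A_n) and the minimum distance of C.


Weight distribution: A_0 = 1, A_2 = 1, A_3 = 6, A_4 = 5, A_5 = 2, A_6 = 1. Minimum distance d = 2.

Enumerate all 2^4 = 16 messages m ∈ F_2^4.
For each, compute codeword c = mG in F_2^8, then tally its weight.
  m = 0000 → c = 00000000, weight = 0.
  m = 1000 → c = 00001010, weight = 2.
  m = 0100 → c = 11000010, weight = 3.
  m = 1100 → c = 11001000, weight = 3.
  m = 0010 → c = 10110010, weight = 4.
  m = 1010 → c = 10111000, weight = 4.
  m = 0110 → c = 01110000, weight = 3.
  m = 1110 → c = 01111010, weight = 5.
  m = 0001 → c = 01011100, weight = 4.
  m = 1001 → c = 01010110, weight = 4.
  m = 0101 → c = 10011110, weight = 5.
  m = 1101 → c = 10010100, weight = 3.
  m = 0011 → c = 11101110, weight = 6.
  m = 1011 → c = 11100100, weight = 4.
  m = 0111 → c = 00101100, weight = 3.
  m = 1111 → c = 00100110, weight = 3.
Tally weights:
  weight 0: 1 codewords.
  weight 2: 1 codewords.
  weight 3: 6 codewords.
  weight 4: 5 codewords.
  weight 5: 2 codewords.
  weight 6: 1 codewords.
Minimum distance d = smallest w > 0 with A_w > 0 = 2.
Sanity: Σ A_w = 16 = 2^4 = 16 ✓.


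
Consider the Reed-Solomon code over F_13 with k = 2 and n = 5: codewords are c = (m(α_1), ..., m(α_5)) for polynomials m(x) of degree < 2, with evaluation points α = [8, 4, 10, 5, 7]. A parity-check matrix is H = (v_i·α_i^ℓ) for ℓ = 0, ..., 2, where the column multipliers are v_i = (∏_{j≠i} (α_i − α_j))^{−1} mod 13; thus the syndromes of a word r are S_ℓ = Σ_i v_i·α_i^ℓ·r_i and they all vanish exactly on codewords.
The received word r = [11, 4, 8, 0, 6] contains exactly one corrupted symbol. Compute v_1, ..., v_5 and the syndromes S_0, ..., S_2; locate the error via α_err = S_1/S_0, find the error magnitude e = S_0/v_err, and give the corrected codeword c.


S = (12, 8, 1), error at position 4, error magnitude e = 4, c = [11, 4, 8, 9, 6].

Step 1: column multipliers v_i = (∏_{j≠i}(α_i − α_j))^{−1} mod 13.
  i = 1 (α = 8): (8−4)(8−10)(8−5)(8−7) = 4·(−2)·3·1 = −24 ≡ 2, so v_1 = 2^{−1} = 7 (mod 13).
  i = 2 (α = 4): (4−8)(4−10)(4−5)(4−7) = (−4)·(−6)·(−1)·(−3) = 72 ≡ 7, so v_2 = 7^{−1} = 2 (mod 13).
  i = 3 (α = 10): (10−8)(10−4)(10−5)(10−7) = 2·6·5·3 = 180 ≡ 11, so v_3 = 11^{−1} = 6 (mod 13).
  i = 4 (α = 5): (5−8)(5−4)(5−10)(5−7) = (−3)·1·(−5)·(−2) = −30 ≡ 9, so v_4 = 9^{−1} = 3 (mod 13).
  i = 5 (α = 7): (7−8)(7−4)(7−10)(7−5) = (−1)·3·(−3)·2 = 18 ≡ 5, so v_5 = 5^{−1} = 8 (mod 13).
  v = [7, 2, 6, 3, 8].
Step 2: syndromes of r = [11, 4, 8, 0, 6] (all sums mod 13).
  S_0 = Σ v_i r_i = 7·11 + 2·4 + 6·8 + 3·0 + 8·6 = 181 ≡ 12.
  S_1 = Σ v_i α_i r_i = 7·8·11 + 2·4·4 + 6·10·8 + 3·5·0 + 8·7·6 = 1464 ≡ 8.
  α_i^2 mod 13 = [12, 3, 9, 12, 10].
  S_2 = Σ v_i α_i^2 r_i = 7·12·11 + 2·3·4 + 6·9·8 + 3·12·0 + 8·10·6 = 1860 ≡ 1.
  S = (12, 8, 1) ≠ 0, so r is not a codeword (an error is present).
Step 3: locate the error. For a single error e at position i, S_ℓ = v_i·e·α_i^ℓ, so α_err = S_1/S_0.
  S_0^{−1} = 12^{−1} = 12 (mod 13), so α_err = 8·12 = 96 ≡ 5 = α_4. Error position i = 4.
  Consistency check: S_2/S_1 = 1·5 = 5 ≡ 5 = α_err ✓ (single-error assumption holds).
Step 4: error magnitude e = S_0/v_4 = S_0·∏_{j≠4}(α_4 − α_j) = 12·9 = 108 ≡ 4 (mod 13).
Step 5: correct position 4: c_4 = r_4 − e = 0 − 4 ≡ 9 (mod 13). Hence c = [11, 4, 8, 9, 6].
  Check: interpolating c through the α_i gives m(x) = 10 + 5·x (degree < 2) with m(α_i) = c_i for every i, so c is indeed a codeword.
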